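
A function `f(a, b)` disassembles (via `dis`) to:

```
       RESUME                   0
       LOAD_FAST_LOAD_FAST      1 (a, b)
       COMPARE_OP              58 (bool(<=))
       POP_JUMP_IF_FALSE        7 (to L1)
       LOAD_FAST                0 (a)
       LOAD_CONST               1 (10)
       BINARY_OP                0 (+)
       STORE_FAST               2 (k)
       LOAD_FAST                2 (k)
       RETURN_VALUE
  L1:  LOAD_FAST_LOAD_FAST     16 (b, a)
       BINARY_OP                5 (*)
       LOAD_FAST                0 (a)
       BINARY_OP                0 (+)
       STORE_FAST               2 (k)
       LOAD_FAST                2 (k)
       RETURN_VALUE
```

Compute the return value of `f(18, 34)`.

28

LOAD_FAST_LOAD_FAST a,b → push 18,34. Stack: [18, 34]
COMPARE_OP bool(<=) → 18 vs 34 = True. Stack: [True]
POP_JUMP_IF_FALSE → pop True; no jump. Stack: []
LOAD_FAST a → push 18. Stack: [18]
LOAD_CONST → push 10. Stack: [18, 10]
BINARY_OP + → 18 + 10 = 28. Stack: [28]
STORE_FAST k → k=28. Stack: []
LOAD_FAST k → push 28. Stack: [28]
RETURN_VALUE → return 28.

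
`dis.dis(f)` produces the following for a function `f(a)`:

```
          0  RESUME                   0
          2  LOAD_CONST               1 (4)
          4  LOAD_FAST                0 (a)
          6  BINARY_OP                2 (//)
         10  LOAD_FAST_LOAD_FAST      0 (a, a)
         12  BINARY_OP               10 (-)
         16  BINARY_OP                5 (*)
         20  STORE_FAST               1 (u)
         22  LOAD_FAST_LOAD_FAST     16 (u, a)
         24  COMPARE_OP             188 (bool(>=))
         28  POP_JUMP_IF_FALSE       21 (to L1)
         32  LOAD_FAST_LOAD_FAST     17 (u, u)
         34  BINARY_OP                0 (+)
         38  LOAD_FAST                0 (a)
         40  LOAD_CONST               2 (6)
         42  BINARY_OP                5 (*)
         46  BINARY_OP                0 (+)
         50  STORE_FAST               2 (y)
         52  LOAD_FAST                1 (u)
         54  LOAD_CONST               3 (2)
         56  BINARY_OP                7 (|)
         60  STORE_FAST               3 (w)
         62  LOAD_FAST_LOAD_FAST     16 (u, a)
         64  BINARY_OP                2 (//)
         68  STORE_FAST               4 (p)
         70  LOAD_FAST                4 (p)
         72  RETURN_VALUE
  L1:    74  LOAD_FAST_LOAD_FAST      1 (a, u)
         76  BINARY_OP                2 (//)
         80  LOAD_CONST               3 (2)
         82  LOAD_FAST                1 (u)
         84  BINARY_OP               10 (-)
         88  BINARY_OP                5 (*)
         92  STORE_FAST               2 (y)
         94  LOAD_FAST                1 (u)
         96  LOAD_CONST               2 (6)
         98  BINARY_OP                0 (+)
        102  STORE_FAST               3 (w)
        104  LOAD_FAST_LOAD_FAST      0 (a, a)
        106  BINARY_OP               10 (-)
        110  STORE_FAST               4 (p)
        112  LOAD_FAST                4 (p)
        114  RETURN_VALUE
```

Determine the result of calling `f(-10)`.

LOAD_CONST → push 4. Stack: [4]
LOAD_FAST a → push -10. Stack: [4, -10]
BINARY_OP // → 4 // -10 = -1. Stack: [-1]
LOAD_FAST_LOAD_FAST a,a → push -10,-10. Stack: [-1, -10, -10]
BINARY_OP - → -10 - -10 = 0. Stack: [-1, 0]
BINARY_OP * → -1 * 0 = 0. Stack: [0]
STORE_FAST u → u=0. Stack: []
LOAD_FAST_LOAD_FAST u,a → push 0,-10. Stack: [0, -10]
COMPARE_OP bool(>=) → 0 vs -10 = True. Stack: [True]
POP_JUMP_IF_FALSE → pop True; no jump. Stack: []
LOAD_FAST_LOAD_FAST u,u → push 0,0. Stack: [0, 0]
BINARY_OP + → 0 + 0 = 0. Stack: [0]
LOAD_FAST a → push -10. Stack: [0, -10]
LOAD_CONST → push 6. Stack: [0, -10, 6]
BINARY_OP * → -10 * 6 = -60. Stack: [0, -60]
BINARY_OP + → 0 + -60 = -60. Stack: [-60]
STORE_FAST y → y=-60. Stack: []
LOAD_FAST u → push 0. Stack: [0]
LOAD_CONST → push 2. Stack: [0, 2]
BINARY_OP | → 0 | 2 = 2. Stack: [2]
STORE_FAST w → w=2. Stack: []
LOAD_FAST_LOAD_FAST u,a → push 0,-10. Stack: [0, -10]
BINARY_OP // → 0 // -10 = 0. Stack: [0]
STORE_FAST p → p=0. Stack: []
LOAD_FAST p → push 0. Stack: [0]
RETURN_VALUE → return 0.

0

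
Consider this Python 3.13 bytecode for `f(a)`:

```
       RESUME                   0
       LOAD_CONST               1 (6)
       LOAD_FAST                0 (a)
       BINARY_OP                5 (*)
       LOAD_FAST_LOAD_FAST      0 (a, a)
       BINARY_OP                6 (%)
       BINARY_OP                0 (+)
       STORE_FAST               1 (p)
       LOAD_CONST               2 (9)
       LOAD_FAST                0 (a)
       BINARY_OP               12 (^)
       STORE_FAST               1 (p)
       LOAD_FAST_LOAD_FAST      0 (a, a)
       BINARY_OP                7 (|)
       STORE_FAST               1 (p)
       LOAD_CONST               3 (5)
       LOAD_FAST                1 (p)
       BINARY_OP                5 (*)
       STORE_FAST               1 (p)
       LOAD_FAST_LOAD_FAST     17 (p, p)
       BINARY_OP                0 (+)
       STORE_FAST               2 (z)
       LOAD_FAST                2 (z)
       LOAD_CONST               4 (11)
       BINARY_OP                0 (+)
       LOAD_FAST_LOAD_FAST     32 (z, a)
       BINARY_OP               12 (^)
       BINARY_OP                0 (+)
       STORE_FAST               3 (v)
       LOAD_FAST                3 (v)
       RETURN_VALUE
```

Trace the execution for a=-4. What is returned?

LOAD_CONST → push 6. Stack: [6]
LOAD_FAST a → push -4. Stack: [6, -4]
BINARY_OP * → 6 * -4 = -24. Stack: [-24]
LOAD_FAST_LOAD_FAST a,a → push -4,-4. Stack: [-24, -4, -4]
BINARY_OP % → -4 % -4 = 0. Stack: [-24, 0]
BINARY_OP + → -24 + 0 = -24. Stack: [-24]
STORE_FAST p → p=-24. Stack: []
LOAD_CONST → push 9. Stack: [9]
LOAD_FAST a → push -4. Stack: [9, -4]
BINARY_OP ^ → 9 ^ -4 = -11. Stack: [-11]
STORE_FAST p → p=-11. Stack: []
LOAD_FAST_LOAD_FAST a,a → push -4,-4. Stack: [-4, -4]
BINARY_OP | → -4 | -4 = -4. Stack: [-4]
STORE_FAST p → p=-4. Stack: []
LOAD_CONST → push 5. Stack: [5]
LOAD_FAST p → push -4. Stack: [5, -4]
BINARY_OP * → 5 * -4 = -20. Stack: [-20]
STORE_FAST p → p=-20. Stack: []
LOAD_FAST_LOAD_FAST p,p → push -20,-20. Stack: [-20, -20]
BINARY_OP + → -20 + -20 = -40. Stack: [-40]
STORE_FAST z → z=-40. Stack: []
LOAD_FAST z → push -40. Stack: [-40]
LOAD_CONST → push 11. Stack: [-40, 11]
BINARY_OP + → -40 + 11 = -29. Stack: [-29]
LOAD_FAST_LOAD_FAST z,a → push -40,-4. Stack: [-29, -40, -4]
BINARY_OP ^ → -40 ^ -4 = 36. Stack: [-29, 36]
BINARY_OP + → -29 + 36 = 7. Stack: [7]
STORE_FAST v → v=7. Stack: []
LOAD_FAST v → push 7. Stack: [7]
RETURN_VALUE → return 7.

7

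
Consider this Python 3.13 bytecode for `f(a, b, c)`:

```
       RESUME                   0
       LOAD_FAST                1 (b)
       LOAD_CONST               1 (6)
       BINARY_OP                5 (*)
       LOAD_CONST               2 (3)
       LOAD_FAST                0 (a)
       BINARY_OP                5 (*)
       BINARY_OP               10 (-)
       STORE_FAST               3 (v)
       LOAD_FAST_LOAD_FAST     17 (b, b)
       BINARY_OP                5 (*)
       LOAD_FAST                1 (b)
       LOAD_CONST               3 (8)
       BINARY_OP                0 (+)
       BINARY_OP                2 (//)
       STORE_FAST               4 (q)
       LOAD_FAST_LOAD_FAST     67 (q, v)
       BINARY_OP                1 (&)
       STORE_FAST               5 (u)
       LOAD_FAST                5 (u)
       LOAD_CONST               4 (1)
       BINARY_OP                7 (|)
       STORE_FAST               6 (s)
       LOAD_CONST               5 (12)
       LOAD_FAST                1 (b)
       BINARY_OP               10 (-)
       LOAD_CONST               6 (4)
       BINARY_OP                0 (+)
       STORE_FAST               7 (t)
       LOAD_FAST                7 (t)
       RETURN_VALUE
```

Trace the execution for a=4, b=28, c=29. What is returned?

-12

LOAD_FAST b → push 28. Stack: [28]
LOAD_CONST → push 6. Stack: [28, 6]
BINARY_OP * → 28 * 6 = 168. Stack: [168]
LOAD_CONST → push 3. Stack: [168, 3]
LOAD_FAST a → push 4. Stack: [168, 3, 4]
BINARY_OP * → 3 * 4 = 12. Stack: [168, 12]
BINARY_OP - → 168 - 12 = 156. Stack: [156]
STORE_FAST v → v=156. Stack: []
LOAD_FAST_LOAD_FAST b,b → push 28,28. Stack: [28, 28]
BINARY_OP * → 28 * 28 = 784. Stack: [784]
LOAD_FAST b → push 28. Stack: [784, 28]
LOAD_CONST → push 8. Stack: [784, 28, 8]
BINARY_OP + → 28 + 8 = 36. Stack: [784, 36]
BINARY_OP // → 784 // 36 = 21. Stack: [21]
STORE_FAST q → q=21. Stack: []
LOAD_FAST_LOAD_FAST q,v → push 21,156. Stack: [21, 156]
BINARY_OP & → 21 & 156 = 20. Stack: [20]
STORE_FAST u → u=20. Stack: []
LOAD_FAST u → push 20. Stack: [20]
LOAD_CONST → push 1. Stack: [20, 1]
BINARY_OP | → 20 | 1 = 21. Stack: [21]
STORE_FAST s → s=21. Stack: []
LOAD_CONST → push 12. Stack: [12]
LOAD_FAST b → push 28. Stack: [12, 28]
BINARY_OP - → 12 - 28 = -16. Stack: [-16]
LOAD_CONST → push 4. Stack: [-16, 4]
BINARY_OP + → -16 + 4 = -12. Stack: [-12]
STORE_FAST t → t=-12. Stack: []
LOAD_FAST t → push -12. Stack: [-12]
RETURN_VALUE → return -12.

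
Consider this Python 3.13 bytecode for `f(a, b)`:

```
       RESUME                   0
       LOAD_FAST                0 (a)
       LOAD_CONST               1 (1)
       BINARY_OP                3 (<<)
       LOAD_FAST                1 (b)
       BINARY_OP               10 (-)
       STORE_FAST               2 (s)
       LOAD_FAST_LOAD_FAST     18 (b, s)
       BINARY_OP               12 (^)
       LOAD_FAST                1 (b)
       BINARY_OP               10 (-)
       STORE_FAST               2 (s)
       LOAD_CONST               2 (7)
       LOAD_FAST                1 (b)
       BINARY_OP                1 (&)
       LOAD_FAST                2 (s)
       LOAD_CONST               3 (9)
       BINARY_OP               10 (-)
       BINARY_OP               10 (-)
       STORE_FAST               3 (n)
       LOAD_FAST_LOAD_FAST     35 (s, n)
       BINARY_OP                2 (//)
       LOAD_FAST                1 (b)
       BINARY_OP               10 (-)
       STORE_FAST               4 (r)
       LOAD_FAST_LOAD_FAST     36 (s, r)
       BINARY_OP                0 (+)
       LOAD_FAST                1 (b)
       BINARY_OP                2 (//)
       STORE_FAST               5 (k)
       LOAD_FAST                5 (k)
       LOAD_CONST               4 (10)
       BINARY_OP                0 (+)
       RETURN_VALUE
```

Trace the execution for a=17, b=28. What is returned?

LOAD_FAST a → push 17. Stack: [17]
LOAD_CONST → push 1. Stack: [17, 1]
BINARY_OP << → 17 << 1 = 34. Stack: [34]
LOAD_FAST b → push 28. Stack: [34, 28]
BINARY_OP - → 34 - 28 = 6. Stack: [6]
STORE_FAST s → s=6. Stack: []
LOAD_FAST_LOAD_FAST b,s → push 28,6. Stack: [28, 6]
BINARY_OP ^ → 28 ^ 6 = 26. Stack: [26]
LOAD_FAST b → push 28. Stack: [26, 28]
BINARY_OP - → 26 - 28 = -2. Stack: [-2]
STORE_FAST s → s=-2. Stack: []
LOAD_CONST → push 7. Stack: [7]
LOAD_FAST b → push 28. Stack: [7, 28]
BINARY_OP & → 7 & 28 = 4. Stack: [4]
LOAD_FAST s → push -2. Stack: [4, -2]
LOAD_CONST → push 9. Stack: [4, -2, 9]
BINARY_OP - → -2 - 9 = -11. Stack: [4, -11]
BINARY_OP - → 4 - -11 = 15. Stack: [15]
STORE_FAST n → n=15. Stack: []
LOAD_FAST_LOAD_FAST s,n → push -2,15. Stack: [-2, 15]
BINARY_OP // → -2 // 15 = -1. Stack: [-1]
LOAD_FAST b → push 28. Stack: [-1, 28]
BINARY_OP - → -1 - 28 = -29. Stack: [-29]
STORE_FAST r → r=-29. Stack: []
LOAD_FAST_LOAD_FAST s,r → push -2,-29. Stack: [-2, -29]
BINARY_OP + → -2 + -29 = -31. Stack: [-31]
LOAD_FAST b → push 28. Stack: [-31, 28]
BINARY_OP // → -31 // 28 = -2. Stack: [-2]
STORE_FAST k → k=-2. Stack: []
LOAD_FAST k → push -2. Stack: [-2]
LOAD_CONST → push 10. Stack: [-2, 10]
BINARY_OP + → -2 + 10 = 8. Stack: [8]
RETURN_VALUE → return 8.

8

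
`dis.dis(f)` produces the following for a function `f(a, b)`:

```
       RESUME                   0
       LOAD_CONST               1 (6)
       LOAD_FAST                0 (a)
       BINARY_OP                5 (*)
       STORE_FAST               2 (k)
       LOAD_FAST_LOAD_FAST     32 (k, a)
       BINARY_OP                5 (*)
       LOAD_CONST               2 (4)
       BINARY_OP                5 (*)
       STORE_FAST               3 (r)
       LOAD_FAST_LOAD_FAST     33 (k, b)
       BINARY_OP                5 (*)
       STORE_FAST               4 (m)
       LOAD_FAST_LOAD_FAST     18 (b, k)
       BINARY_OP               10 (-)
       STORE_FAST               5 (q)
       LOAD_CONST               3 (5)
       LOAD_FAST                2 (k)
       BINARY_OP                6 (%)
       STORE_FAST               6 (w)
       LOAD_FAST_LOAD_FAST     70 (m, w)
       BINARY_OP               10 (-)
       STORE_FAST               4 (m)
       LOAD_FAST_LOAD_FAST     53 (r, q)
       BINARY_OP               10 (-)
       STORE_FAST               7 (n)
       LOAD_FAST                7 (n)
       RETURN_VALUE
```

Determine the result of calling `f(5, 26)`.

604

LOAD_CONST → push 6. Stack: [6]
LOAD_FAST a → push 5. Stack: [6, 5]
BINARY_OP * → 6 * 5 = 30. Stack: [30]
STORE_FAST k → k=30. Stack: []
LOAD_FAST_LOAD_FAST k,a → push 30,5. Stack: [30, 5]
BINARY_OP * → 30 * 5 = 150. Stack: [150]
LOAD_CONST → push 4. Stack: [150, 4]
BINARY_OP * → 150 * 4 = 600. Stack: [600]
STORE_FAST r → r=600. Stack: []
LOAD_FAST_LOAD_FAST k,b → push 30,26. Stack: [30, 26]
BINARY_OP * → 30 * 26 = 780. Stack: [780]
STORE_FAST m → m=780. Stack: []
LOAD_FAST_LOAD_FAST b,k → push 26,30. Stack: [26, 30]
BINARY_OP - → 26 - 30 = -4. Stack: [-4]
STORE_FAST q → q=-4. Stack: []
LOAD_CONST → push 5. Stack: [5]
LOAD_FAST k → push 30. Stack: [5, 30]
BINARY_OP % → 5 % 30 = 5. Stack: [5]
STORE_FAST w → w=5. Stack: []
LOAD_FAST_LOAD_FAST m,w → push 780,5. Stack: [780, 5]
BINARY_OP - → 780 - 5 = 775. Stack: [775]
STORE_FAST m → m=775. Stack: []
LOAD_FAST_LOAD_FAST r,q → push 600,-4. Stack: [600, -4]
BINARY_OP - → 600 - -4 = 604. Stack: [604]
STORE_FAST n → n=604. Stack: []
LOAD_FAST n → push 604. Stack: [604]
RETURN_VALUE → return 604.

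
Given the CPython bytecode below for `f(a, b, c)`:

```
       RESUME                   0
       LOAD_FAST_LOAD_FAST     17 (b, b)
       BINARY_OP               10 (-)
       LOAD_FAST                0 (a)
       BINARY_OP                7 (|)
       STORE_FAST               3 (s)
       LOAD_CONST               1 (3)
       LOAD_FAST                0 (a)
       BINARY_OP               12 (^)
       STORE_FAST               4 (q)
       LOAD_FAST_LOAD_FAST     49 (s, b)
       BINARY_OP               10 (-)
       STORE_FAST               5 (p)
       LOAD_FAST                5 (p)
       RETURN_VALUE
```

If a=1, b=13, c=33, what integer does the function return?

-12

LOAD_FAST_LOAD_FAST b,b → push 13,13. Stack: [13, 13]
BINARY_OP - → 13 - 13 = 0. Stack: [0]
LOAD_FAST a → push 1. Stack: [0, 1]
BINARY_OP | → 0 | 1 = 1. Stack: [1]
STORE_FAST s → s=1. Stack: []
LOAD_CONST → push 3. Stack: [3]
LOAD_FAST a → push 1. Stack: [3, 1]
BINARY_OP ^ → 3 ^ 1 = 2. Stack: [2]
STORE_FAST q → q=2. Stack: []
LOAD_FAST_LOAD_FAST s,b → push 1,13. Stack: [1, 13]
BINARY_OP - → 1 - 13 = -12. Stack: [-12]
STORE_FAST p → p=-12. Stack: []
LOAD_FAST p → push -12. Stack: [-12]
RETURN_VALUE → return -12.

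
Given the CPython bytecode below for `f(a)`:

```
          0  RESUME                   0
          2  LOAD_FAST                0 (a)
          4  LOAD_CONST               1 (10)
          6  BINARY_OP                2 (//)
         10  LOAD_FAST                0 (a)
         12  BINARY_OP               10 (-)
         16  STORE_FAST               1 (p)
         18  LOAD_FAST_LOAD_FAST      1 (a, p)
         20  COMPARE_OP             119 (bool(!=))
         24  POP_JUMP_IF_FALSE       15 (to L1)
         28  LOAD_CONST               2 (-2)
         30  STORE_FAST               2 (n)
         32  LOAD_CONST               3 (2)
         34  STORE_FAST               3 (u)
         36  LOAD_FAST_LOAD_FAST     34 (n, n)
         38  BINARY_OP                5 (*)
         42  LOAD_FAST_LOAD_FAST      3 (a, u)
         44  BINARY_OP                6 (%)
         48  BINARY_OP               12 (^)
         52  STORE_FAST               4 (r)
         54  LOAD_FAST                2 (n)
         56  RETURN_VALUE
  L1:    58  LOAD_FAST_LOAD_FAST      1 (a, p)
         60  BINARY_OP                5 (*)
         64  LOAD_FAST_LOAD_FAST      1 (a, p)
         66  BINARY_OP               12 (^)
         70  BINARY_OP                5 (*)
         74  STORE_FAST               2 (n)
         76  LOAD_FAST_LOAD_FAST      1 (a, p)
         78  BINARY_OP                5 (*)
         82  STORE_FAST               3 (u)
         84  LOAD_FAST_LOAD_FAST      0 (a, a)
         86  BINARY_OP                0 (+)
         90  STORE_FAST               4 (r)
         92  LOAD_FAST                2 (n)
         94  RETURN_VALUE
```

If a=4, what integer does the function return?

-2

LOAD_FAST a → push 4. Stack: [4]
LOAD_CONST → push 10. Stack: [4, 10]
BINARY_OP // → 4 // 10 = 0. Stack: [0]
LOAD_FAST a → push 4. Stack: [0, 4]
BINARY_OP - → 0 - 4 = -4. Stack: [-4]
STORE_FAST p → p=-4. Stack: []
LOAD_FAST_LOAD_FAST a,p → push 4,-4. Stack: [4, -4]
COMPARE_OP bool(!=) → 4 vs -4 = True. Stack: [True]
POP_JUMP_IF_FALSE → pop True; no jump. Stack: []
LOAD_CONST → push -2. Stack: [-2]
STORE_FAST n → n=-2. Stack: []
LOAD_CONST → push 2. Stack: [2]
STORE_FAST u → u=2. Stack: []
LOAD_FAST_LOAD_FAST n,n → push -2,-2. Stack: [-2, -2]
BINARY_OP * → -2 * -2 = 4. Stack: [4]
LOAD_FAST_LOAD_FAST a,u → push 4,2. Stack: [4, 4, 2]
BINARY_OP % → 4 % 2 = 0. Stack: [4, 0]
BINARY_OP ^ → 4 ^ 0 = 4. Stack: [4]
STORE_FAST r → r=4. Stack: []
LOAD_FAST n → push -2. Stack: [-2]
RETURN_VALUE → return -2.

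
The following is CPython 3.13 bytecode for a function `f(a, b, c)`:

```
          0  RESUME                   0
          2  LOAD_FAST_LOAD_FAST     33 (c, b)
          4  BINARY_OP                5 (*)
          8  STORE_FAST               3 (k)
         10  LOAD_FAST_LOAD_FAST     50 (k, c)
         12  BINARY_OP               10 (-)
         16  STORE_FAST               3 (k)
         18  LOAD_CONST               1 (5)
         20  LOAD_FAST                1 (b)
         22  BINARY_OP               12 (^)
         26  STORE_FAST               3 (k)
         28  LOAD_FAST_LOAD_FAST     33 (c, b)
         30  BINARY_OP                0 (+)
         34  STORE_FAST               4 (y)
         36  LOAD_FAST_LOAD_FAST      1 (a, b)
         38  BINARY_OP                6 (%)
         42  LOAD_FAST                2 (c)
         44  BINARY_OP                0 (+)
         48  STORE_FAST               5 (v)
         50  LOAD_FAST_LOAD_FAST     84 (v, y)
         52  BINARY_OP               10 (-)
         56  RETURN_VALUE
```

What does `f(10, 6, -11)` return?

LOAD_FAST_LOAD_FAST c,b → push -11,6. Stack: [-11, 6]
BINARY_OP * → -11 * 6 = -66. Stack: [-66]
STORE_FAST k → k=-66. Stack: []
LOAD_FAST_LOAD_FAST k,c → push -66,-11. Stack: [-66, -11]
BINARY_OP - → -66 - -11 = -55. Stack: [-55]
STORE_FAST k → k=-55. Stack: []
LOAD_CONST → push 5. Stack: [5]
LOAD_FAST b → push 6. Stack: [5, 6]
BINARY_OP ^ → 5 ^ 6 = 3. Stack: [3]
STORE_FAST k → k=3. Stack: []
LOAD_FAST_LOAD_FAST c,b → push -11,6. Stack: [-11, 6]
BINARY_OP + → -11 + 6 = -5. Stack: [-5]
STORE_FAST y → y=-5. Stack: []
LOAD_FAST_LOAD_FAST a,b → push 10,6. Stack: [10, 6]
BINARY_OP % → 10 % 6 = 4. Stack: [4]
LOAD_FAST c → push -11. Stack: [4, -11]
BINARY_OP + → 4 + -11 = -7. Stack: [-7]
STORE_FAST v → v=-7. Stack: []
LOAD_FAST_LOAD_FAST v,y → push -7,-5. Stack: [-7, -5]
BINARY_OP - → -7 - -5 = -2. Stack: [-2]
RETURN_VALUE → return -2.

-2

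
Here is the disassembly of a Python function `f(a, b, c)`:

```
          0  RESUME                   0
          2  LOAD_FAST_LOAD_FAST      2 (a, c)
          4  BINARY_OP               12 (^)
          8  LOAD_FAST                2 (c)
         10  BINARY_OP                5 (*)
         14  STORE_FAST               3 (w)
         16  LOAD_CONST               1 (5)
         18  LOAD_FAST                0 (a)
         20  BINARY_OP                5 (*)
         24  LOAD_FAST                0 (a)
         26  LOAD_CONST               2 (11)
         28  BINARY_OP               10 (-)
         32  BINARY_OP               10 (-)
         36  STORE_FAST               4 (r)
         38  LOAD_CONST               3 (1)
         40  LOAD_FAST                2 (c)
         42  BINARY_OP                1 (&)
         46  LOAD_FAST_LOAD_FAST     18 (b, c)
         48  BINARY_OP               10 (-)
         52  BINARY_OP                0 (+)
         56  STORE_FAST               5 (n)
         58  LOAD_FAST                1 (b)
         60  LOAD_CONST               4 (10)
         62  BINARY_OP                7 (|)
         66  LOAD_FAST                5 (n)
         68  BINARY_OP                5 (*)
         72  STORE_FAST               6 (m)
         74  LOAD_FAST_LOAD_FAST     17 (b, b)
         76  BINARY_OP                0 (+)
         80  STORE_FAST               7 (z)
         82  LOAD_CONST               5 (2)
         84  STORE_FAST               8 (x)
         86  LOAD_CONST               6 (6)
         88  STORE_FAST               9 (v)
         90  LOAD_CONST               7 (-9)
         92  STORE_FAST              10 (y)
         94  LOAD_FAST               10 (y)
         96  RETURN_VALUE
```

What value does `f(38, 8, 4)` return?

LOAD_FAST_LOAD_FAST a,c → push 38,4. Stack: [38, 4]
BINARY_OP ^ → 38 ^ 4 = 34. Stack: [34]
LOAD_FAST c → push 4. Stack: [34, 4]
BINARY_OP * → 34 * 4 = 136. Stack: [136]
STORE_FAST w → w=136. Stack: []
LOAD_CONST → push 5. Stack: [5]
LOAD_FAST a → push 38. Stack: [5, 38]
BINARY_OP * → 5 * 38 = 190. Stack: [190]
LOAD_FAST a → push 38. Stack: [190, 38]
LOAD_CONST → push 11. Stack: [190, 38, 11]
BINARY_OP - → 38 - 11 = 27. Stack: [190, 27]
BINARY_OP - → 190 - 27 = 163. Stack: [163]
STORE_FAST r → r=163. Stack: []
LOAD_CONST → push 1. Stack: [1]
LOAD_FAST c → push 4. Stack: [1, 4]
BINARY_OP & → 1 & 4 = 0. Stack: [0]
LOAD_FAST_LOAD_FAST b,c → push 8,4. Stack: [0, 8, 4]
BINARY_OP - → 8 - 4 = 4. Stack: [0, 4]
BINARY_OP + → 0 + 4 = 4. Stack: [4]
STORE_FAST n → n=4. Stack: []
LOAD_FAST b → push 8. Stack: [8]
LOAD_CONST → push 10. Stack: [8, 10]
BINARY_OP | → 8 | 10 = 10. Stack: [10]
LOAD_FAST n → push 4. Stack: [10, 4]
BINARY_OP * → 10 * 4 = 40. Stack: [40]
STORE_FAST m → m=40. Stack: []
LOAD_FAST_LOAD_FAST b,b → push 8,8. Stack: [8, 8]
BINARY_OP + → 8 + 8 = 16. Stack: [16]
STORE_FAST z → z=16. Stack: []
LOAD_CONST → push 2. Stack: [2]
STORE_FAST x → x=2. Stack: []
LOAD_CONST → push 6. Stack: [6]
STORE_FAST v → v=6. Stack: []
LOAD_CONST → push -9. Stack: [-9]
STORE_FAST y → y=-9. Stack: []
LOAD_FAST y → push -9. Stack: [-9]
RETURN_VALUE → return -9.

-9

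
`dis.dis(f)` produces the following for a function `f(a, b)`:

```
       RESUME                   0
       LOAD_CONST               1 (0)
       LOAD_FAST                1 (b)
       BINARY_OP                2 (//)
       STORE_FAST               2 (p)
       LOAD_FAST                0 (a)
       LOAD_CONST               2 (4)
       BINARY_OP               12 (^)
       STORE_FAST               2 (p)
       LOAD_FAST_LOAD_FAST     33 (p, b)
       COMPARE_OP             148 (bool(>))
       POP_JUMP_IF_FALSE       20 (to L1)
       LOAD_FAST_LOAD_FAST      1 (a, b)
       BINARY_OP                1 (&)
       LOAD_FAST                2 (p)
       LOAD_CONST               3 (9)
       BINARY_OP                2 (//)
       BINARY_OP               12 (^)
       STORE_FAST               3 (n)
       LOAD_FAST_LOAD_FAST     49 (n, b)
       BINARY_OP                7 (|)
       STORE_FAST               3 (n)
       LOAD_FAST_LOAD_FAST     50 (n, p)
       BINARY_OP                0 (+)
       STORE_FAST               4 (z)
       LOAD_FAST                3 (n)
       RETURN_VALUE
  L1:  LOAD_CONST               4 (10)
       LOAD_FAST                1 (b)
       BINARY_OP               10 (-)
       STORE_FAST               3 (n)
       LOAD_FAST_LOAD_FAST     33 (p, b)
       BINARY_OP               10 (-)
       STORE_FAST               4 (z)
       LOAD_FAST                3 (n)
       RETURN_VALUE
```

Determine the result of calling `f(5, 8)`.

2

LOAD_CONST → push 0. Stack: [0]
LOAD_FAST b → push 8. Stack: [0, 8]
BINARY_OP // → 0 // 8 = 0. Stack: [0]
STORE_FAST p → p=0. Stack: []
LOAD_FAST a → push 5. Stack: [5]
LOAD_CONST → push 4. Stack: [5, 4]
BINARY_OP ^ → 5 ^ 4 = 1. Stack: [1]
STORE_FAST p → p=1. Stack: []
LOAD_FAST_LOAD_FAST p,b → push 1,8. Stack: [1, 8]
COMPARE_OP bool(>) → 1 vs 8 = False. Stack: [False]
POP_JUMP_IF_FALSE → pop False; jump. Stack: []
LOAD_CONST → push 10. Stack: [10]
LOAD_FAST b → push 8. Stack: [10, 8]
BINARY_OP - → 10 - 8 = 2. Stack: [2]
STORE_FAST n → n=2. Stack: []
LOAD_FAST_LOAD_FAST p,b → push 1,8. Stack: [1, 8]
BINARY_OP - → 1 - 8 = -7. Stack: [-7]
STORE_FAST z → z=-7. Stack: []
LOAD_FAST n → push 2. Stack: [2]
RETURN_VALUE → return 2.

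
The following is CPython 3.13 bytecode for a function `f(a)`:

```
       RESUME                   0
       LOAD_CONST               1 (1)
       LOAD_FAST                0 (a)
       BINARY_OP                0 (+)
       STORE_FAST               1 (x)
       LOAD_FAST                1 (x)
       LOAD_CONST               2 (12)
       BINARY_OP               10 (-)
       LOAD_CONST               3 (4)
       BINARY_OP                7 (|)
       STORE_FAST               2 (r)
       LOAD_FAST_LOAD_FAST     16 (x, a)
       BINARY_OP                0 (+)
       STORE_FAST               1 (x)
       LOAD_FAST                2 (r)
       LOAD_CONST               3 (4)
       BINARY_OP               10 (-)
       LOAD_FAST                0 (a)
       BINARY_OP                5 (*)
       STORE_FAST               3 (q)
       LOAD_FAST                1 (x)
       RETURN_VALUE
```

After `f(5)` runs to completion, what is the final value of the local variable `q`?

-30

LOAD_CONST → push 1. Stack: [1]
LOAD_FAST a → push 5. Stack: [1, 5]
BINARY_OP + → 1 + 5 = 6. Stack: [6]
STORE_FAST x → x=6. Stack: []
LOAD_FAST x → push 6. Stack: [6]
LOAD_CONST → push 12. Stack: [6, 12]
BINARY_OP - → 6 - 12 = -6. Stack: [-6]
LOAD_CONST → push 4. Stack: [-6, 4]
BINARY_OP | → -6 | 4 = -2. Stack: [-2]
STORE_FAST r → r=-2. Stack: []
LOAD_FAST_LOAD_FAST x,a → push 6,5. Stack: [6, 5]
BINARY_OP + → 6 + 5 = 11. Stack: [11]
STORE_FAST x → x=11. Stack: []
LOAD_FAST r → push -2. Stack: [-2]
LOAD_CONST → push 4. Stack: [-2, 4]
BINARY_OP - → -2 - 4 = -6. Stack: [-6]
LOAD_FAST a → push 5. Stack: [-6, 5]
BINARY_OP * → -6 * 5 = -30. Stack: [-30]
STORE_FAST q → q=-30. Stack: []
LOAD_FAST x → push 11. Stack: [11]
RETURN_VALUE → return 11.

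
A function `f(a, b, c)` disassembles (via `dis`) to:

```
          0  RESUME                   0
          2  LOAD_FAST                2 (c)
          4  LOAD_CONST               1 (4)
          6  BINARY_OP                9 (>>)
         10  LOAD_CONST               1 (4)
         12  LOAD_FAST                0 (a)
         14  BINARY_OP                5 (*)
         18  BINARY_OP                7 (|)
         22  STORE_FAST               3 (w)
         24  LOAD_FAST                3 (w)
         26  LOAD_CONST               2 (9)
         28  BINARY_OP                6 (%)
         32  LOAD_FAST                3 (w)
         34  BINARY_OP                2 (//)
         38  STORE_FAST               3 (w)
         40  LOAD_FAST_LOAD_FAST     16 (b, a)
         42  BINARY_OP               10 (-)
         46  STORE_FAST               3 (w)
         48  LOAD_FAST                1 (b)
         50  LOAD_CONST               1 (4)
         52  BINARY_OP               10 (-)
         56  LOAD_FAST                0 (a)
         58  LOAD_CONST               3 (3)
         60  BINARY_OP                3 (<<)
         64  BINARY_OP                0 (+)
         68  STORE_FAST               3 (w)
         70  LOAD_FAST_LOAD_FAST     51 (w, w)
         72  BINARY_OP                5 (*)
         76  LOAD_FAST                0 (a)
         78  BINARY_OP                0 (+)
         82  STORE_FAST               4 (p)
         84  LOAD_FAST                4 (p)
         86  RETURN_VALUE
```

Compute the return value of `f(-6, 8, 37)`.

LOAD_FAST c → push 37. Stack: [37]
LOAD_CONST → push 4. Stack: [37, 4]
BINARY_OP >> → 37 >> 4 = 2. Stack: [2]
LOAD_CONST → push 4. Stack: [2, 4]
LOAD_FAST a → push -6. Stack: [2, 4, -6]
BINARY_OP * → 4 * -6 = -24. Stack: [2, -24]
BINARY_OP | → 2 | -24 = -22. Stack: [-22]
STORE_FAST w → w=-22. Stack: []
LOAD_FAST w → push -22. Stack: [-22]
LOAD_CONST → push 9. Stack: [-22, 9]
BINARY_OP % → -22 % 9 = 5. Stack: [5]
LOAD_FAST w → push -22. Stack: [5, -22]
BINARY_OP // → 5 // -22 = -1. Stack: [-1]
STORE_FAST w → w=-1. Stack: []
LOAD_FAST_LOAD_FAST b,a → push 8,-6. Stack: [8, -6]
BINARY_OP - → 8 - -6 = 14. Stack: [14]
STORE_FAST w → w=14. Stack: []
LOAD_FAST b → push 8. Stack: [8]
LOAD_CONST → push 4. Stack: [8, 4]
BINARY_OP - → 8 - 4 = 4. Stack: [4]
LOAD_FAST a → push -6. Stack: [4, -6]
LOAD_CONST → push 3. Stack: [4, -6, 3]
BINARY_OP << → -6 << 3 = -48. Stack: [4, -48]
BINARY_OP + → 4 + -48 = -44. Stack: [-44]
STORE_FAST w → w=-44. Stack: []
LOAD_FAST_LOAD_FAST w,w → push -44,-44. Stack: [-44, -44]
BINARY_OP * → -44 * -44 = 1936. Stack: [1936]
LOAD_FAST a → push -6. Stack: [1936, -6]
BINARY_OP + → 1936 + -6 = 1930. Stack: [1930]
STORE_FAST p → p=1930. Stack: []
LOAD_FAST p → push 1930. Stack: [1930]
RETURN_VALUE → return 1930.

1930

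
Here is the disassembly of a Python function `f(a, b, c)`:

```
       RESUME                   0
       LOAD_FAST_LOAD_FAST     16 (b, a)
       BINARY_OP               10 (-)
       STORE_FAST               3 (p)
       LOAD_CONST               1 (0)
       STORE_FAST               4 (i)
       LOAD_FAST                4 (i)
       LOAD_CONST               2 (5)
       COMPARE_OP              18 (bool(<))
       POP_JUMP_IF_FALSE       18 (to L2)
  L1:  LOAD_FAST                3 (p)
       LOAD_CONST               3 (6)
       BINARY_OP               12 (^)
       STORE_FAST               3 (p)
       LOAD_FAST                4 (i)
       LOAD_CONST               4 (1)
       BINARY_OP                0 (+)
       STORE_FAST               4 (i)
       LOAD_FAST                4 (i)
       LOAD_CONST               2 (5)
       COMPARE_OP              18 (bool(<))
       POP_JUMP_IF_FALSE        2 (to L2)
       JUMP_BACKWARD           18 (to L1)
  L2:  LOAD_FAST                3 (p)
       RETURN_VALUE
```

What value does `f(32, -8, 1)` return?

LOAD_FAST_LOAD_FAST b,a → push -8,32
BINARY_OP - → -8 - 32 = -40
STORE_FAST p → p=-40
LOAD_CONST → push 0
STORE_FAST i → i=0
LOAD_FAST i → push 0
LOAD_CONST → push 5
COMPARE_OP bool(<) → 0 vs 5 = True
POP_JUMP_IF_FALSE → pop True; no jump
LOAD_FAST p → push -40
LOAD_CONST → push 6
BINARY_OP ^ → -40 ^ 6 = -34
STORE_FAST p → p=-34
LOAD_FAST i → push 0
LOAD_CONST → push 1
BINARY_OP + → 0 + 1 = 1
STORE_FAST i → i=1
LOAD_FAST i → push 1
LOAD_CONST → push 5
COMPARE_OP bool(<) → 1 vs 5 = True
POP_JUMP_IF_FALSE → pop True; no jump
LOAD_FAST p → push -34
LOAD_CONST → push 6
BINARY_OP ^ → -34 ^ 6 = -40
STORE_FAST p → p=-40
LOAD_FAST i → push 1
LOAD_CONST → push 1
BINARY_OP + → 1 + 1 = 2
STORE_FAST i → i=2
LOAD_FAST i → push 2
LOAD_CONST → push 5
COMPARE_OP bool(<) → 2 vs 5 = True
POP_JUMP_IF_FALSE → pop True; no jump
LOAD_FAST p → push -40
LOAD_CONST → push 6
BINARY_OP ^ → -40 ^ 6 = -34
STORE_FAST p → p=-34
LOAD_FAST i → push 2
LOAD_CONST → push 1
BINARY_OP + → 2 + 1 = 3
STORE_FAST i → i=3
LOAD_FAST i → push 3
LOAD_CONST → push 5
COMPARE_OP bool(<) → 3 vs 5 = True
POP_JUMP_IF_FALSE → pop True; no jump
LOAD_FAST p → push -34
LOAD_CONST → push 6
BINARY_OP ^ → -34 ^ 6 = -40
STORE_FAST p → p=-40
LOAD_FAST i → push 3
LOAD_CONST → push 1
BINARY_OP + → 3 + 1 = 4
STORE_FAST i → i=4
LOAD_FAST i → push 4
LOAD_CONST → push 5
COMPARE_OP bool(<) → 4 vs 5 = True
POP_JUMP_IF_FALSE → pop True; no jump
LOAD_FAST p → push -40
LOAD_CONST → push 6
BINARY_OP ^ → -40 ^ 6 = -34
STORE_FAST p → p=-34
LOAD_FAST i → push 4
LOAD_CONST → push 1
BINARY_OP + → 4 + 1 = 5
STORE_FAST i → i=5
LOAD_FAST i → push 5
LOAD_CONST → push 5
COMPARE_OP bool(<) → 5 vs 5 = False
POP_JUMP_IF_FALSE → pop False; jump
LOAD_FAST p → push -34
RETURN_VALUE → return -34.

-34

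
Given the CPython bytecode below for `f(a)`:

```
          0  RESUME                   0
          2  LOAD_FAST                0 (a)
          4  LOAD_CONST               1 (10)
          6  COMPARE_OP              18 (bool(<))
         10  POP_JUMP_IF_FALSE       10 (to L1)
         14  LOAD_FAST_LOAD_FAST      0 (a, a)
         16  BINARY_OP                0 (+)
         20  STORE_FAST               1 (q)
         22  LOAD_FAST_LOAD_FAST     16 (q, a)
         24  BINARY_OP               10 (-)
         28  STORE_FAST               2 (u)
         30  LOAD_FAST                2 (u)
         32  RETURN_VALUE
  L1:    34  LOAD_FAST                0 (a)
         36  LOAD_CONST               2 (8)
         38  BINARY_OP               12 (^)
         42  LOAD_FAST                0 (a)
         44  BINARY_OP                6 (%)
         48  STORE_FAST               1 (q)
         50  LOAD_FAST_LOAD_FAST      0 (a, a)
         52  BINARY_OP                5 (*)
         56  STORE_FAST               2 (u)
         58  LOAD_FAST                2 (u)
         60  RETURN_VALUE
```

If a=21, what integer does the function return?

441

LOAD_FAST a → push 21. Stack: [21]
LOAD_CONST → push 10. Stack: [21, 10]
COMPARE_OP bool(<) → 21 vs 10 = False. Stack: [False]
POP_JUMP_IF_FALSE → pop False; jump. Stack: []
LOAD_FAST a → push 21. Stack: [21]
LOAD_CONST → push 8. Stack: [21, 8]
BINARY_OP ^ → 21 ^ 8 = 29. Stack: [29]
LOAD_FAST a → push 21. Stack: [29, 21]
BINARY_OP % → 29 % 21 = 8. Stack: [8]
STORE_FAST q → q=8. Stack: []
LOAD_FAST_LOAD_FAST a,a → push 21,21. Stack: [21, 21]
BINARY_OP * → 21 * 21 = 441. Stack: [441]
STORE_FAST u → u=441. Stack: []
LOAD_FAST u → push 441. Stack: [441]
RETURN_VALUE → return 441.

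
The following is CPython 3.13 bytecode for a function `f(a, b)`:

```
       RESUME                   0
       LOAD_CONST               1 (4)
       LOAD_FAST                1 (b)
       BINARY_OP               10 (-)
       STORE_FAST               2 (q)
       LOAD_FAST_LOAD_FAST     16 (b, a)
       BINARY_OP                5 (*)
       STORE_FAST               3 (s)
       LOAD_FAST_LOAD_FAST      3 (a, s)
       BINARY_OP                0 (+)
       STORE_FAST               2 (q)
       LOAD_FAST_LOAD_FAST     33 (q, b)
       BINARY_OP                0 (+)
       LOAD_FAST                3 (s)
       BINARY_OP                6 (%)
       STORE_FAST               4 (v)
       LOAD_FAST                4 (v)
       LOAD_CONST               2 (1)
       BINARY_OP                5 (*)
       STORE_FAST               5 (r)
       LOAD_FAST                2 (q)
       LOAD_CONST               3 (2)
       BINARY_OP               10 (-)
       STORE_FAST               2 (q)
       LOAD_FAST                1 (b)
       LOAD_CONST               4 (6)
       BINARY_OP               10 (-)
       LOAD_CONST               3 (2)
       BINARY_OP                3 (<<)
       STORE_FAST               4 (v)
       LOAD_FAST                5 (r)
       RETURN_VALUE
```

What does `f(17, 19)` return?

LOAD_CONST → push 4. Stack: [4]
LOAD_FAST b → push 19. Stack: [4, 19]
BINARY_OP - → 4 - 19 = -15. Stack: [-15]
STORE_FAST q → q=-15. Stack: []
LOAD_FAST_LOAD_FAST b,a → push 19,17. Stack: [19, 17]
BINARY_OP * → 19 * 17 = 323. Stack: [323]
STORE_FAST s → s=323. Stack: []
LOAD_FAST_LOAD_FAST a,s → push 17,323. Stack: [17, 323]
BINARY_OP + → 17 + 323 = 340. Stack: [340]
STORE_FAST q → q=340. Stack: []
LOAD_FAST_LOAD_FAST q,b → push 340,19. Stack: [340, 19]
BINARY_OP + → 340 + 19 = 359. Stack: [359]
LOAD_FAST s → push 323. Stack: [359, 323]
BINARY_OP % → 359 % 323 = 36. Stack: [36]
STORE_FAST v → v=36. Stack: []
LOAD_FAST v → push 36. Stack: [36]
LOAD_CONST → push 1. Stack: [36, 1]
BINARY_OP * → 36 * 1 = 36. Stack: [36]
STORE_FAST r → r=36. Stack: []
LOAD_FAST q → push 340. Stack: [340]
LOAD_CONST → push 2. Stack: [340, 2]
BINARY_OP - → 340 - 2 = 338. Stack: [338]
STORE_FAST q → q=338. Stack: []
LOAD_FAST b → push 19. Stack: [19]
LOAD_CONST → push 6. Stack: [19, 6]
BINARY_OP - → 19 - 6 = 13. Stack: [13]
LOAD_CONST → push 2. Stack: [13, 2]
BINARY_OP << → 13 << 2 = 52. Stack: [52]
STORE_FAST v → v=52. Stack: []
LOAD_FAST r → push 36. Stack: [36]
RETURN_VALUE → return 36.

36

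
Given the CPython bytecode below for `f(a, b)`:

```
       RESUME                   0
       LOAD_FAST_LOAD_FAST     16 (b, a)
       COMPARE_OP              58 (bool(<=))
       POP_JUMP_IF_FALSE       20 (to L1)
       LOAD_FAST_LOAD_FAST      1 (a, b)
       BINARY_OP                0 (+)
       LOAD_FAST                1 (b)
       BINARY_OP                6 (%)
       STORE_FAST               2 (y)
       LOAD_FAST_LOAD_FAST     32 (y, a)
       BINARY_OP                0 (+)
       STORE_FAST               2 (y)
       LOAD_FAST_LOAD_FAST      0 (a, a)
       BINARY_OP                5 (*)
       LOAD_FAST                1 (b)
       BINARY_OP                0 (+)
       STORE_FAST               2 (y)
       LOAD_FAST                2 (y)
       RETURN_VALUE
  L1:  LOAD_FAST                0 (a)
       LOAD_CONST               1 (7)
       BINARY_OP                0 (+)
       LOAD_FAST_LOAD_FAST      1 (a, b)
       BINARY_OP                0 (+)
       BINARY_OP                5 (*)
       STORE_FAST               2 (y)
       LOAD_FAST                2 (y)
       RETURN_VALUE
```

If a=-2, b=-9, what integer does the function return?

LOAD_FAST_LOAD_FAST b,a → push -9,-2. Stack: [-9, -2]
COMPARE_OP bool(<=) → -9 vs -2 = True. Stack: [True]
POP_JUMP_IF_FALSE → pop True; no jump. Stack: []
LOAD_FAST_LOAD_FAST a,b → push -2,-9. Stack: [-2, -9]
BINARY_OP + → -2 + -9 = -11. Stack: [-11]
LOAD_FAST b → push -9. Stack: [-11, -9]
BINARY_OP % → -11 % -9 = -2. Stack: [-2]
STORE_FAST y → y=-2. Stack: []
LOAD_FAST_LOAD_FAST y,a → push -2,-2. Stack: [-2, -2]
BINARY_OP + → -2 + -2 = -4. Stack: [-4]
STORE_FAST y → y=-4. Stack: []
LOAD_FAST_LOAD_FAST a,a → push -2,-2. Stack: [-2, -2]
BINARY_OP * → -2 * -2 = 4. Stack: [4]
LOAD_FAST b → push -9. Stack: [4, -9]
BINARY_OP + → 4 + -9 = -5. Stack: [-5]
STORE_FAST y → y=-5. Stack: []
LOAD_FAST y → push -5. Stack: [-5]
RETURN_VALUE → return -5.

-5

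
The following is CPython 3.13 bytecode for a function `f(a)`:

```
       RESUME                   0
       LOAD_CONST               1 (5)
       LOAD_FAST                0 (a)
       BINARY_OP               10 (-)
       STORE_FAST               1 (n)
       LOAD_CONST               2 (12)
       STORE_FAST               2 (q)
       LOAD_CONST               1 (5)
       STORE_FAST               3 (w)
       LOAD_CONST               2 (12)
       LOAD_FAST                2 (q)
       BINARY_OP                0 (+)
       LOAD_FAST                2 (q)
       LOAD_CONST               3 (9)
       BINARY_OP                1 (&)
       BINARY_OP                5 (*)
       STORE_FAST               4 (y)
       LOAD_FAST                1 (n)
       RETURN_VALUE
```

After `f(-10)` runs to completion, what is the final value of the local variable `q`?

LOAD_CONST → push 5. Stack: [5]
LOAD_FAST a → push -10. Stack: [5, -10]
BINARY_OP - → 5 - -10 = 15. Stack: [15]
STORE_FAST n → n=15. Stack: []
LOAD_CONST → push 12. Stack: [12]
STORE_FAST q → q=12. Stack: []
LOAD_CONST → push 5. Stack: [5]
STORE_FAST w → w=5. Stack: []
LOAD_CONST → push 12. Stack: [12]
LOAD_FAST q → push 12. Stack: [12, 12]
BINARY_OP + → 12 + 12 = 24. Stack: [24]
LOAD_FAST q → push 12. Stack: [24, 12]
LOAD_CONST → push 9. Stack: [24, 12, 9]
BINARY_OP & → 12 & 9 = 8. Stack: [24, 8]
BINARY_OP * → 24 * 8 = 192. Stack: [192]
STORE_FAST y → y=192. Stack: []
LOAD_FAST n → push 15. Stack: [15]
RETURN_VALUE → return 15.

12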